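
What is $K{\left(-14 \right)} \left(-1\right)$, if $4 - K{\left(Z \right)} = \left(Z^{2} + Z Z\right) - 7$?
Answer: $381$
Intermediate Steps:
$K{\left(Z \right)} = 11 - 2 Z^{2}$ ($K{\left(Z \right)} = 4 - \left(\left(Z^{2} + Z Z\right) - 7\right) = 4 - \left(\left(Z^{2} + Z^{2}\right) - 7\right) = 4 - \left(2 Z^{2} - 7\right) = 4 - \left(-7 + 2 Z^{2}\right) = 11 - 2 Z^{2}$)
$K{\left(-14 \right)} \left(-1\right) = \left(11 - 2 \left(-14\right)^{2}\right) \left(-1\right) = \left(11 - 392\right) \left(-1\right) = \left(-381\right) \left(-1\right) = 381$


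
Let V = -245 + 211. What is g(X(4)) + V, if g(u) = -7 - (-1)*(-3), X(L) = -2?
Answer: -44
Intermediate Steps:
V = -34
g(u) = -10 (g(u) = -7 - 1*3 = -7 - 3 = -10)
g(X(4)) + V = -10 - 34 = -44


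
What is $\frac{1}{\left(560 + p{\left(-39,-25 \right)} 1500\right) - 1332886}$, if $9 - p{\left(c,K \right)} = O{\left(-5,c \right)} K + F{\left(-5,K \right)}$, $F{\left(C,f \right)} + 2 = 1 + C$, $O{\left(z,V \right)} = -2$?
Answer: $- \frac{1}{1384826} \approx -7.2211 \cdot 10^{-7}$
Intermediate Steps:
$F{\left(C,f \right)} = -1 + C$ ($F{\left(C,f \right)} = -2 + \left(1 + C\right) = -1 + C$)
$p{\left(c,K \right)} = 15 + 2 K$ ($p{\left(c,K \right)} = 9 - \left(- 2 K - 6\right) = 9 - \left(-6 - 2 K\right) = 9 + \left(6 + 2 K\right) = 15 + 2 K$)
$\frac{1}{\left(560 + p{\left(-39,-25 \right)} 1500\right) - 1332886} = \frac{1}{\left(560 + \left(15 + 2 \left(-25\right)\right) 1500\right) - 1332886} = \frac{1}{\left(560 + \left(15 - 50\right) 1500\right) - 1332886} = \frac{1}{\left(560 - 52500\right) - 1332886} = \frac{1}{-51940 - 1332886} = \frac{1}{-1384826} = - \frac{1}{1384826}$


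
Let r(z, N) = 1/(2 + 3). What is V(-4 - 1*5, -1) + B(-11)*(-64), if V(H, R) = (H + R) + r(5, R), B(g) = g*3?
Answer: 10511/5 ≈ 2102.2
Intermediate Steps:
r(z, N) = ⅕ (r(z, N) = 1/5 = ⅕)
B(g) = 3*g
V(H, R) = ⅕ + H + R (V(H, R) = (H + R) + ⅕ = ⅕ + H + R)
V(-4 - 1*5, -1) + B(-11)*(-64) = (⅕ + (-4 - 1*5) - 1) + (3*(-11))*(-64) = (⅕ + (-4 - 5) - 1) - 33*(-64) = (⅕ - 9 - 1) + 2112 = -49/5 + 2112 = 10511/5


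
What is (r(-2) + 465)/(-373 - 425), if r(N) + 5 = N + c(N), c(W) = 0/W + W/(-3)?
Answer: -688/1197 ≈ -0.57477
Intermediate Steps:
c(W) = -W/3 (c(W) = 0 + W*(-⅓) = 0 - W/3 = -W/3)
r(N) = -5 + 2*N/3 (r(N) = -5 + (N - N/3) = -5 + 2*N/3)
(r(-2) + 465)/(-373 - 425) = ((-5 + (⅔)*(-2)) + 465)/(-373 - 425) = ((-5 - 4/3) + 465)/(-798) = (-19/3 + 465)*(-1/798) = (1376/3)*(-1/798) = -688/1197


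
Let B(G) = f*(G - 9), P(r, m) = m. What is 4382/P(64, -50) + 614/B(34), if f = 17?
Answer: -36633/425 ≈ -86.195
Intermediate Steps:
B(G) = -153 + 17*G (B(G) = 17*(G - 9) = 17*(-9 + G) = -153 + 17*G)
4382/P(64, -50) + 614/B(34) = 4382/(-50) + 614/(-153 + 17*34) = 4382*(-1/50) + 614/(-153 + 578) = -2191/25 + 614/425 = -36633/425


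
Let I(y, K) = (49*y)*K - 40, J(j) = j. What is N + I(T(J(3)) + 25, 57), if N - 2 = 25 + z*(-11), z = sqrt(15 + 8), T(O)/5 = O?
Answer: 111707 - 11*sqrt(23) ≈ 1.1165e+5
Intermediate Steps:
T(O) = 5*O
z = sqrt(23) ≈ 4.7958
I(y, K) = -40 + 49*K*y (I(y, K) = 49*K*y - 40 = -40 + 49*K*y)
N = 27 - 11*sqrt(23) (N = 2 + (25 + sqrt(23)*(-11)) = 2 + (25 - 11*sqrt(23)) = 27 - 11*sqrt(23) ≈ -25.754)
N + I(T(J(3)) + 25, 57) = (27 - 11*sqrt(23)) + (-40 + 49*57*(5*3 + 25)) = (27 - 11*sqrt(23)) + (-40 + 49*57*(15 + 25)) = (27 - 11*sqrt(23)) + (-40 + 49*57*40) = (27 - 11*sqrt(23)) + (-40 + 111720) = (27 - 11*sqrt(23)) + 111680 = 111707 - 11*sqrt(23)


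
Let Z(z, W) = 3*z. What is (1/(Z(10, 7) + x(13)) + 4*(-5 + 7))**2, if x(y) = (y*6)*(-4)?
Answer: 5085025/79524 ≈ 63.943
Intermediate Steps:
x(y) = -24*y (x(y) = (6*y)*(-4) = -24*y)
(1/(Z(10, 7) + x(13)) + 4*(-5 + 7))**2 = (1/(3*10 - 24*13) + 4*(-5 + 7))**2 = (1/(30 - 312) + 4*2)**2 = (1/(-282) + 8)**2 = (-1/282 + 8)**2 = (2255/282)**2 = 5085025/79524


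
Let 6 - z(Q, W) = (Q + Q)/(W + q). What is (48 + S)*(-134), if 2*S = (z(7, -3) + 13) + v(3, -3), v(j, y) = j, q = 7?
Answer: -15343/2 ≈ -7671.5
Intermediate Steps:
z(Q, W) = 6 - 2*Q/(7 + W) (z(Q, W) = 6 - (Q + Q)/(W + 7) = 6 - 2*Q/(7 + W))
S = 37/4 (S = ((2*(21 - 1*7 + 3*(-3))/(7 - 3) + 13) + 3)/2 = ((2*(21 - 7 - 9)/4 + 13) + 3)/2 = ((2*(¼)*5 + 13) + 3)/2 = ((5/2 + 13) + 3)/2 = (31/2 + 3)/2 = (½)*(37/2) = 37/4 ≈ 9.2500)
(48 + S)*(-134) = (48 + 37/4)*(-134) = (229/4)*(-134) = -15343/2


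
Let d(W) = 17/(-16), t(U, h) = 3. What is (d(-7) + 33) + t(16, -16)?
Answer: 559/16 ≈ 34.938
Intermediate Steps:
d(W) = -17/16 (d(W) = 17*(-1/16) = -17/16)
(d(-7) + 33) + t(16, -16) = (-17/16 + 33) + 3 = 511/16 + 3 = 559/16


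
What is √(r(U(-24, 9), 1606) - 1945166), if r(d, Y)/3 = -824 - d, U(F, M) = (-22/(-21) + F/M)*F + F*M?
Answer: I*√95408222/7 ≈ 1395.4*I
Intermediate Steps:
U(F, M) = F*M + F*(22/21 + F/M) (U(F, M) = (-22*(-1/21) + F/M)*F + F*M = (22/21 + F/M)*F + F*M = F*(22/21 + F/M) + F*M = F*M + F*(22/21 + F/M))
r(d, Y) = -2472 - 3*d (r(d, Y) = 3*(-824 - d) = -2472 - 3*d)
√(r(U(-24, 9), 1606) - 1945166) = √((-2472 - 3*((22/21)*(-24) - 24*9 + (-24)²/9)) - 1945166) = √((-2472 - 3*(-176/7 - 216 + 576*(⅑))) - 1945166) = √((-2472 - 3*(-176/7 - 216 + 64)) - 1945166) = √((-2472 - 3*(-1240/7)) - 1945166) = √((-2472 + 3720/7) - 1945166) = √(-13584/7 - 1945166) = √(-13629746/7) = I*√95408222/7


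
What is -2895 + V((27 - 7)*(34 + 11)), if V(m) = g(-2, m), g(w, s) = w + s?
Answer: -1997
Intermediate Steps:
g(w, s) = s + w
V(m) = -2 + m (V(m) = m - 2 = -2 + m)
-2895 + V((27 - 7)*(34 + 11)) = -2895 + (-2 + (27 - 7)*(34 + 11)) = -2895 + (-2 + 20*45) = -2895 + (-2 + 900) = -2895 + 898 = -1997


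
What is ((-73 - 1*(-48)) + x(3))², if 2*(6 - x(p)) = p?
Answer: 1681/4 ≈ 420.25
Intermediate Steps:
x(p) = 6 - p/2
((-73 - 1*(-48)) + x(3))² = ((-73 - 1*(-48)) + (6 - ½*3))² = ((-73 + 48) + (6 - 3/2))² = (-25 + 9/2)² = (-41/2)² = 1681/4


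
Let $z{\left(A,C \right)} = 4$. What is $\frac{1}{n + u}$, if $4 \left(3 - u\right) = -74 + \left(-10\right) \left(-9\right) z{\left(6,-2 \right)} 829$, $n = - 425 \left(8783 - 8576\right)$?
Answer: $- \frac{2}{325127} \approx -6.1514 \cdot 10^{-6}$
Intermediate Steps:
$n = -87975$ ($n = \left(-425\right) 207 = -87975$)
$u = - \frac{149177}{2}$ ($u = 3 - \frac{-74 + \left(-10\right) \left(-9\right) 4 \cdot 829}{4} = 3 - \frac{-74 + 90 \cdot 4 \cdot 829}{4} = 3 - \frac{-74 + 360 \cdot 829}{4} = 3 - \frac{-74 + 298440}{4} = 3 - \frac{149183}{2} = - \frac{149177}{2} \approx -74589.0$)
$\frac{1}{n + u} = \frac{1}{-87975 - \frac{149177}{2}} = \frac{1}{- \frac{325127}{2}} = - \frac{2}{325127}$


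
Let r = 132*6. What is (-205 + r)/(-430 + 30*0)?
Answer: -587/430 ≈ -1.3651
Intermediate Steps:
r = 792
(-205 + r)/(-430 + 30*0) = (-205 + 792)/(-430 + 30*0) = 587/(-430 + 0) = 587/(-430) = 587*(-1/430) = -587/430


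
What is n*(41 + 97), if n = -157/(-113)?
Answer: 21666/113 ≈ 191.73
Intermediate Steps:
n = 157/113 (n = -157*(-1/113) = 157/113 ≈ 1.3894)
n*(41 + 97) = 157*(41 + 97)/113 = (157/113)*138 = 21666/113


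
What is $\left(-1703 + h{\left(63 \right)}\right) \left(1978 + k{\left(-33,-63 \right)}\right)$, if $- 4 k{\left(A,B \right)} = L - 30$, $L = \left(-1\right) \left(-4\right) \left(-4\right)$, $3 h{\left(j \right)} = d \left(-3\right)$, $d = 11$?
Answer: $-3410003$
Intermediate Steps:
$h{\left(j \right)} = -11$ ($h{\left(j \right)} = \frac{11 \left(-3\right)}{3} = \frac{1}{3} \left(-33\right) = -11$)
$L = -16$ ($L = 4 \left(-4\right) = -16$)
$k{\left(A,B \right)} = \frac{23}{2}$ ($k{\left(A,B \right)} = - \frac{-16 - 30}{4} = \left(- \frac{1}{4}\right) \left(-46\right) = \frac{23}{2}$)
$\left(-1703 + h{\left(63 \right)}\right) \left(1978 + k{\left(-33,-63 \right)}\right) = \left(-1703 - 11\right) \left(1978 + \frac{23}{2}\right) = \left(-1714\right) \frac{3979}{2} = -3410003$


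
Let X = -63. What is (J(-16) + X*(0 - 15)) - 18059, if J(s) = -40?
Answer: -17154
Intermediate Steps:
(J(-16) + X*(0 - 15)) - 18059 = (-40 - 63*(0 - 15)) - 18059 = (-40 - 63*(-15)) - 18059 = (-40 + 945) - 18059 = 905 - 18059 = -17154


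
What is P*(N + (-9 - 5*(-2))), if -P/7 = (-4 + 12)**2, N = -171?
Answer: 76160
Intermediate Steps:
P = -448 (P = -7*(-4 + 12)**2 = -7*8**2 = -7*64 = -448)
P*(N + (-9 - 5*(-2))) = -448*(-171 + (-9 - 5*(-2))) = -448*(-171 + (-9 + 10)) = -448*(-171 + 1) = -448*(-170) = 76160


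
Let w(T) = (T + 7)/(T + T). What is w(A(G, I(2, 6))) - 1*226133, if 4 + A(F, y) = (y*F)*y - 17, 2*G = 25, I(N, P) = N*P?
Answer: -402289714/1779 ≈ -2.2613e+5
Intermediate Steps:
G = 25/2 (G = (½)*25 = 25/2 ≈ 12.500)
A(F, y) = -21 + F*y² (A(F, y) = -4 + ((y*F)*y - 17) = -4 + ((F*y)*y - 17) = -4 + (F*y² - 17) = -4 + (-17 + F*y²) = -21 + F*y²)
w(T) = (7 + T)/(2*T) (w(T) = (7 + T)/((2*T)) = (7 + T)*(1/(2*T)) = (7 + T)/(2*T))
w(A(G, I(2, 6))) - 1*226133 = (7 + (-21 + 25*(2*6)²/2))/(2*(-21 + 25*(2*6)²/2)) - 1*226133 = (7 + (-21 + (25/2)*12²))/(2*(-21 + (25/2)*12²)) - 226133 = (7 + (-21 + (25/2)*144))/(2*(-21 + (25/2)*144)) - 226133 = (7 + (-21 + 1800))/(2*(-21 + 1800)) - 226133 = (½)*(7 + 1779)/1779 - 226133 = (½)*(1/1779)*1786 - 226133 = 893/1779 - 226133 = -402289714/1779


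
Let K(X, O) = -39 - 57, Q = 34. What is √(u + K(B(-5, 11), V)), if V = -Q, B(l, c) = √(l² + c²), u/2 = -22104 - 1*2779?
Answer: I*√49862 ≈ 223.3*I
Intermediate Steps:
u = -49766 (u = 2*(-22104 - 1*2779) = 2*(-22104 - 2779) = 2*(-24883) = -49766)
B(l, c) = √(c² + l²)
V = -34 (V = -1*34 = -34)
K(X, O) = -96
√(u + K(B(-5, 11), V)) = √(-49766 - 96) = √(-49862) = I*√49862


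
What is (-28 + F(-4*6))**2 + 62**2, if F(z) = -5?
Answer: 4933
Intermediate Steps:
(-28 + F(-4*6))**2 + 62**2 = (-28 - 5)**2 + 62**2 = (-33)**2 + 3844 = 1089 + 3844 = 4933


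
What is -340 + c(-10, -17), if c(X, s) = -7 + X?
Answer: -357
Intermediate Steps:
-340 + c(-10, -17) = -340 + (-7 - 10) = -340 - 17 = -357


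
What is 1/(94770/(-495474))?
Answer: -82579/15795 ≈ -5.2282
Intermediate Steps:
1/(94770/(-495474)) = 1/(94770*(-1/495474)) = 1/(-15795/82579) = -82579/15795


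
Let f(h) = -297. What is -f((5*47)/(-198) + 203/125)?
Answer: 297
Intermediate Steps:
-f((5*47)/(-198) + 203/125) = -1*(-297) = 297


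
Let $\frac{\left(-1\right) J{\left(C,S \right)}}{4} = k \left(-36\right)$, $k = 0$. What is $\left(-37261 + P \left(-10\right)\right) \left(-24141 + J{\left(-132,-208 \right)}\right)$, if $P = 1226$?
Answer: $1195486461$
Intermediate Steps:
$J{\left(C,S \right)} = 0$ ($J{\left(C,S \right)} = - 4 \cdot 0 \left(-36\right) = \left(-4\right) 0 = 0$)
$\left(-37261 + P \left(-10\right)\right) \left(-24141 + J{\left(-132,-208 \right)}\right) = \left(-37261 + 1226 \left(-10\right)\right) \left(-24141 + 0\right) = \left(-37261 - 12260\right) \left(-24141\right) = \left(-49521\right) \left(-24141\right) = 1195486461$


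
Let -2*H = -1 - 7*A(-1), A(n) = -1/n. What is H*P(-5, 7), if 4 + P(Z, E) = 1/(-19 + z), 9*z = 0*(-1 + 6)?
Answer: -308/19 ≈ -16.211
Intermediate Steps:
z = 0 (z = (0*(-1 + 6))/9 = (0*5)/9 = (1/9)*0 = 0)
P(Z, E) = -77/19 (P(Z, E) = -4 + 1/(-19 + 0) = -4 + 1/(-19) = -4 - 1/19 = -77/19)
H = 4 (H = -(-1 - (-7)/(-1))/2 = -(-1 - (-7)*(-1))/2 = -(-1 - 7*1)/2 = -(-1 - 7)/2 = -1/2*(-8) = 4)
H*P(-5, 7) = 4*(-77/19) = -308/19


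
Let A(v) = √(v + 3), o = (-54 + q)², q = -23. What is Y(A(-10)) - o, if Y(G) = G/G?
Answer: -5928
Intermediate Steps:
o = 5929 (o = (-54 - 23)² = (-77)² = 5929)
A(v) = √(3 + v)
Y(G) = 1
Y(A(-10)) - o = 1 - 1*5929 = 1 - 5929 = -5928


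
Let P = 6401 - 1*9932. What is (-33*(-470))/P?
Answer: -470/107 ≈ -4.3925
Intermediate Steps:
P = -3531 (P = 6401 - 9932 = -3531)
(-33*(-470))/P = -33*(-470)/(-3531) = 15510*(-1/3531) = -470/107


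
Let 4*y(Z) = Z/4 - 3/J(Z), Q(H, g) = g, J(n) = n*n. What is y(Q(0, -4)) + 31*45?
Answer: 89261/64 ≈ 1394.7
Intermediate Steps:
J(n) = n²
y(Z) = -3/(4*Z²) + Z/16 (y(Z) = (Z/4 - 3/Z²)/4 = (-3/Z² + Z/4)/4 = -3/(4*Z²) + Z/16)
y(Q(0, -4)) + 31*45 = (1/16)*(-12 + (-4)³)/(-4)² + 31*45 = (1/16)*(1/16)*(-12 - 64) + 1395 = (1/16)*(1/16)*(-76) + 1395 = -19/64 + 1395 = 89261/64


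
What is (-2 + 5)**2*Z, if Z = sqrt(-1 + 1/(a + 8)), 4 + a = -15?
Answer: 18*I*sqrt(33)/11 ≈ 9.4002*I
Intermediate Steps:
a = -19 (a = -4 - 15 = -19)
Z = 2*I*sqrt(33)/11 (Z = sqrt(-1 + 1/(-19 + 8)) = sqrt(-1 + 1/(-11)) = sqrt(-1 - 1/11) = sqrt(-12/11) = 2*I*sqrt(33)/11 ≈ 1.0445*I)
(-2 + 5)**2*Z = (-2 + 5)**2*(2*I*sqrt(33)/11) = 3**2*(2*I*sqrt(33)/11) = 9*(2*I*sqrt(33)/11) = 18*I*sqrt(33)/11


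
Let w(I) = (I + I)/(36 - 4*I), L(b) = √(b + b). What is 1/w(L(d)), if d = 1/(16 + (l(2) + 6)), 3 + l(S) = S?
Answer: -2 + 9*√42 ≈ 56.327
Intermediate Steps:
l(S) = -3 + S
d = 1/21 (d = 1/(16 + ((-3 + 2) + 6)) = 1/(16 + (-1 + 6)) = 1/(16 + 5) = 1/21 ≈ 0.047619)
L(b) = √2*√b (L(b) = √(2*b) = √2*√b)
w(I) = 2*I/(36 - 4*I) (w(I) = (2*I)/(36 - 4*I) = 2*I/(36 - 4*I))
1/w(L(d)) = 1/(-√2*√(1/21)/(-18 + 2*(√2*√(1/21)))) = 1/(-√2*(√21/21)/(-18 + 2*(√2*(√21/21)))) = 1/(-√42/21/(-18 + 2*(√42/21))) = 1/(-√42/21/(-18 + 2*√42/21)) = 1/(-√42/(21*(-18 + 2*√42/21))) = -√42*(-18 + 2*√42/21)/2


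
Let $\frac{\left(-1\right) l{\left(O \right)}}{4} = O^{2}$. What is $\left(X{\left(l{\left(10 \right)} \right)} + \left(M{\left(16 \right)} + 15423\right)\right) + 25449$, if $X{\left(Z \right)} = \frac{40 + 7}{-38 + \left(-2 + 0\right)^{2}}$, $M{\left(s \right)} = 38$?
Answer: $\frac{1390893}{34} \approx 40909.0$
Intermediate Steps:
$l{\left(O \right)} = - 4 O^{2}$
$X{\left(Z \right)} = - \frac{47}{34}$ ($X{\left(Z \right)} = \frac{47}{-38 + \left(-2\right)^{2}} = \frac{47}{-38 + 4} = \frac{47}{-34} = 47 \left(- \frac{1}{34}\right) = - \frac{47}{34}$)
$\left(X{\left(l{\left(10 \right)} \right)} + \left(M{\left(16 \right)} + 15423\right)\right) + 25449 = \left(- \frac{47}{34} + \left(38 + 15423\right)\right) + 25449 = \left(- \frac{47}{34} + 15461\right) + 25449 = \frac{525627}{34} + 25449 = \frac{1390893}{34}$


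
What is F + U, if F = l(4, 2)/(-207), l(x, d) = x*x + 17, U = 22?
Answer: 1507/69 ≈ 21.841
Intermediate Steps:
l(x, d) = 17 + x**2 (l(x, d) = x**2 + 17 = 17 + x**2)
F = -11/69 (F = (17 + 4**2)/(-207) = (17 + 16)*(-1/207) = 33*(-1/207) = -11/69 ≈ -0.15942)
F + U = -11/69 + 22 = 1507/69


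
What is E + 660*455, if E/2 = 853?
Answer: 302006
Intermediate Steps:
E = 1706 (E = 2*853 = 1706)
E + 660*455 = 1706 + 660*455 = 1706 + 300300 = 302006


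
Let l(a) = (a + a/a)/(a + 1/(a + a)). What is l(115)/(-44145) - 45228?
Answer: -10562360740748/233535879 ≈ -45228.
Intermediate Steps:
l(a) = (1 + a)/(a + 1/(2*a)) (l(a) = (a + 1)/(a + 1/(2*a)) = (1 + a)/(a + 1/(2*a)))
l(115)/(-44145) - 45228 = (2*115*(1 + 115)/(1 + 2*115²))/(-44145) - 45228 = (2*115*116/(1 + 2*13225))*(-1/44145) - 45228 = (2*115*116/(1 + 26450))*(-1/44145) - 45228 = (2*115*116/26451)*(-1/44145) - 45228 = (2*115*(1/26451)*116)*(-1/44145) - 45228 = (26680/26451)*(-1/44145) - 45228 = -5336/233535879 - 45228 = -10562360740748/233535879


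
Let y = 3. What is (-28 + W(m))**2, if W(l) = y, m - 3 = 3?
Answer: 625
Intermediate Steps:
m = 6 (m = 3 + 3 = 6)
W(l) = 3
(-28 + W(m))**2 = (-28 + 3)**2 = (-25)**2 = 625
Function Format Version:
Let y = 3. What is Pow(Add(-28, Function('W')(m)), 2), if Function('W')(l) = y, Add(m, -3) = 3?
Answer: 625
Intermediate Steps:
m = 6 (m = Add(3, 3) = 6)
Function('W')(l) = 3
Pow(Add(-28, Function('W')(m)), 2) = Pow(Add(-28, 3), 2) = Pow(-25, 2) = 625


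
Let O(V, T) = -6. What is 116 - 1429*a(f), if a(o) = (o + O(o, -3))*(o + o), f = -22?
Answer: -1760412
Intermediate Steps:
a(o) = 2*o*(-6 + o) (a(o) = (o - 6)*(o + o) = (-6 + o)*(2*o) = 2*o*(-6 + o))
116 - 1429*a(f) = 116 - 2858*(-22)*(-6 - 22) = 116 - 2858*(-22)*(-28) = 116 - 1429*1232 = 116 - 1760528 = -1760412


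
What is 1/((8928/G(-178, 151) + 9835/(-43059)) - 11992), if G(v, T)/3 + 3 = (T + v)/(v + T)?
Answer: -43059/580445155 ≈ -7.4183e-5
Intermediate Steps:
G(v, T) = -6 (G(v, T) = -9 + 3*((T + v)/(v + T)) = -9 + 3*((T + v)/(T + v)) = -9 + 3*1 = -9 + 3 = -6)
1/((8928/G(-178, 151) + 9835/(-43059)) - 11992) = 1/((8928/(-6) + 9835/(-43059)) - 11992) = 1/((8928*(-⅙) + 9835*(-1/43059)) - 11992) = 1/((-1488 - 9835/43059) - 11992) = 1/(-64081627/43059 - 11992) = 1/(-580445155/43059) = -43059/580445155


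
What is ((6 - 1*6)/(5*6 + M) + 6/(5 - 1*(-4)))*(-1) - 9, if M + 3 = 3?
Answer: -29/3 ≈ -9.6667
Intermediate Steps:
M = 0 (M = -3 + 3 = 0)
((6 - 1*6)/(5*6 + M) + 6/(5 - 1*(-4)))*(-1) - 9 = ((6 - 1*6)/(5*6 + 0) + 6/(5 - 1*(-4)))*(-1) - 9 = ((6 - 6)/(30 + 0) + 6/(5 + 4))*(-1) - 9 = (0/30 + 6/9)*(-1) - 9 = (0*(1/30) + 6*(⅑))*(-1) - 9 = (0 + ⅔)*(-1) - 9 = (⅔)*(-1) - 9 = -⅔ - 9 = -29/3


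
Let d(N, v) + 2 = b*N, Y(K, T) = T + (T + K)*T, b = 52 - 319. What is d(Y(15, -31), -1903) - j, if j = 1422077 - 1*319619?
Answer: -1226615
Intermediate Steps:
b = -267
Y(K, T) = T + T*(K + T) (Y(K, T) = T + (K + T)*T = T + T*(K + T))
d(N, v) = -2 - 267*N
j = 1102458 (j = 1422077 - 319619 = 1102458)
d(Y(15, -31), -1903) - j = (-2 - (-8277)*(1 + 15 - 31)) - 1*1102458 = (-2 - (-8277)*(-15)) - 1102458 = (-2 - 267*465) - 1102458 = (-2 - 124155) - 1102458 = -124157 - 1102458 = -1226615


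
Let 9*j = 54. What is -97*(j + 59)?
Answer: -6305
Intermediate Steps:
j = 6 (j = (⅑)*54 = 6)
-97*(j + 59) = -97*(6 + 59) = -97*65 = -6305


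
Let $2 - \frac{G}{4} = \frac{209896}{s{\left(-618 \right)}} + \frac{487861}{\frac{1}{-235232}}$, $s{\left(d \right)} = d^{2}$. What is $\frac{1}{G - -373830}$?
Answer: $\frac{95481}{43829832058055030} \approx 2.1784 \cdot 10^{-12}$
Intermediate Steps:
$G = \frac{43829796364392800}{95481}$ ($G = 8 - 4 \left(\frac{209896}{\left(-618\right)^{2}} + \frac{487861}{\frac{1}{-235232}}\right) = 8 - 4 \left(\frac{209896}{381924} + \frac{487861}{- \frac{1}{235232}}\right) = 8 - 4 \left(209896 \cdot \frac{1}{381924} + 487861 \left(-235232\right)\right) = 8 - 4 \left(\frac{52474}{95481} - 114760518752\right) = 8 - - \frac{43829796363628952}{95481} = 8 + \frac{43829796363628952}{95481} = \frac{43829796364392800}{95481} \approx 4.5904 \cdot 10^{11}$)
$\frac{1}{G - -373830} = \frac{1}{\frac{43829796364392800}{95481} - -373830} = \frac{1}{\frac{43829796364392800}{95481} + \left(-15585 + 389415\right)} = \frac{1}{\frac{43829796364392800}{95481} + 373830} = \frac{1}{\frac{43829832058055030}{95481}} = \frac{95481}{43829832058055030}$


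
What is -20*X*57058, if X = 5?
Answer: -5705800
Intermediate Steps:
-20*X*57058 = -20*5*57058 = -100*57058 = -5705800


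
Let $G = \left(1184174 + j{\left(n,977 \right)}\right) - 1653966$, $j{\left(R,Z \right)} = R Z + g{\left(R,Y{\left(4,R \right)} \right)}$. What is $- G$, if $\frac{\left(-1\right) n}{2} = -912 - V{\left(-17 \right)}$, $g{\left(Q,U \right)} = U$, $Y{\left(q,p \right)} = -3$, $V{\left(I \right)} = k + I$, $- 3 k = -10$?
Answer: $- \frac{3856645}{3} \approx -1.2855 \cdot 10^{6}$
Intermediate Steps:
$k = \frac{10}{3}$ ($k = \left(- \frac{1}{3}\right) \left(-10\right) = \frac{10}{3} \approx 3.3333$)
$V{\left(I \right)} = \frac{10}{3} + I$
$n = \frac{5390}{3}$ ($n = - 2 \left(-912 - \left(\frac{10}{3} - 17\right)\right) = - 2 \left(-912 - - \frac{41}{3}\right) = - 2 \left(-912 + \frac{41}{3}\right) = \left(-2\right) \left(- \frac{2695}{3}\right) = \frac{5390}{3} \approx 1796.7$)
$j{\left(R,Z \right)} = -3 + R Z$ ($j{\left(R,Z \right)} = R Z - 3 = -3 + R Z$)
$G = \frac{3856645}{3}$ ($G = \left(1184174 + \left(-3 + \frac{5390}{3} \cdot 977\right)\right) - 1653966 = \left(1184174 + \left(-3 + \frac{5266030}{3}\right)\right) - 1653966 = \left(1184174 + \frac{5266021}{3}\right) - 1653966 = \frac{8818543}{3} - 1653966 = \frac{3856645}{3} \approx 1.2855 \cdot 10^{6}$)
$- G = \left(-1\right) \frac{3856645}{3} = - \frac{3856645}{3}$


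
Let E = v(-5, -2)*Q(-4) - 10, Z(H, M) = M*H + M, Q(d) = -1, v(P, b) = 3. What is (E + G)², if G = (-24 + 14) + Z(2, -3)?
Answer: 1024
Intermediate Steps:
Z(H, M) = M + H*M (Z(H, M) = H*M + M = M + H*M)
E = -13 (E = 3*(-1) - 10 = -3 - 10 = -13)
G = -19 (G = (-24 + 14) - 3*(1 + 2) = -10 - 3*3 = -10 - 9 = -19)
(E + G)² = (-13 - 19)² = (-32)² = 1024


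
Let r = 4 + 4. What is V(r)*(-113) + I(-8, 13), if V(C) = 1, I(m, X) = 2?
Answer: -111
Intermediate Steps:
r = 8
V(r)*(-113) + I(-8, 13) = 1*(-113) + 2 = -113 + 2 = -111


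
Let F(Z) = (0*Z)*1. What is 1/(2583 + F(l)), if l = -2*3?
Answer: 1/2583 ≈ 0.00038715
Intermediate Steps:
l = -6
F(Z) = 0 (F(Z) = 0*1 = 0)
1/(2583 + F(l)) = 1/(2583 + 0) = 1/2583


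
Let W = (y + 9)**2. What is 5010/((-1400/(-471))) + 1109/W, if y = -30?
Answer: 14888353/8820 ≈ 1688.0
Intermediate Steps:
W = 441 (W = (-30 + 9)**2 = (-21)**2 = 441)
5010/((-1400/(-471))) + 1109/W = 5010/((-1400/(-471))) + 1109/441 = 5010/((-1400*(-1/471))) + 1109*(1/441) = 5010/(1400/471) + 1109/441 = 5010*(471/1400) + 1109/441 = 235971/140 + 1109/441 = 14888353/8820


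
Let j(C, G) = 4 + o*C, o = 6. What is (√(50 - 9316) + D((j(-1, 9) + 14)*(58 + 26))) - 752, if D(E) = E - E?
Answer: -752 + I*√9266 ≈ -752.0 + 96.26*I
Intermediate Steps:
j(C, G) = 4 + 6*C
D(E) = 0
(√(50 - 9316) + D((j(-1, 9) + 14)*(58 + 26))) - 752 = (√(50 - 9316) + 0) - 752 = (√(-9266) + 0) - 752 = (I*√9266 + 0) - 752 = I*√9266 - 752 = -752 + I*√9266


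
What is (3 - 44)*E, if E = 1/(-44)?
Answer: 41/44 ≈ 0.93182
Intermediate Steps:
E = -1/44 ≈ -0.022727
(3 - 44)*E = (3 - 44)*(-1/44) = -41*(-1/44) = 41/44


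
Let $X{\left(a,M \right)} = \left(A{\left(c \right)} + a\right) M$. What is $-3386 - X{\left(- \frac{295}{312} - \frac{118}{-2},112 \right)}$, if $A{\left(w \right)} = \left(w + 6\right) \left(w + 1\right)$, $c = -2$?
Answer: $- \frac{368164}{39} \approx -9440.1$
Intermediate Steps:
$A{\left(w \right)} = \left(1 + w\right) \left(6 + w\right)$ ($A{\left(w \right)} = \left(6 + w\right) \left(1 + w\right) = \left(1 + w\right) \left(6 + w\right)$)
$X{\left(a,M \right)} = M \left(-4 + a\right)$ ($X{\left(a,M \right)} = \left(\left(6 + \left(-2\right)^{2} + 7 \left(-2\right)\right) + a\right) M = \left(\left(6 + 4 - 14\right) + a\right) M = \left(-4 + a\right) M = M \left(-4 + a\right)$)
$-3386 - X{\left(- \frac{295}{312} - \frac{118}{-2},112 \right)} = -3386 - 112 \left(-4 - \left(-59 + \frac{295}{312}\right)\right) = -3386 - 112 \left(-4 - - \frac{18113}{312}\right) = -3386 - 112 \left(-4 + \left(- \frac{295}{312} + 59\right)\right) = -3386 - 112 \left(-4 + \frac{18113}{312}\right) = -3386 - 112 \cdot \frac{16865}{312} = -3386 - \frac{236110}{39} = - \frac{368164}{39}$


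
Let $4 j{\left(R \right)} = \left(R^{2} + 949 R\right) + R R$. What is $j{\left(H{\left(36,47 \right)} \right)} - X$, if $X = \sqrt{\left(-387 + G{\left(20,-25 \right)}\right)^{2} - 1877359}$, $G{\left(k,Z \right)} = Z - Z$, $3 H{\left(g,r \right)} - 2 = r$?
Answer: $\frac{144305}{36} - i \sqrt{1727590} \approx 4008.5 - 1314.4 i$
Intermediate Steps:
$H{\left(g,r \right)} = \frac{2}{3} + \frac{r}{3}$
$G{\left(k,Z \right)} = 0$
$j{\left(R \right)} = \frac{R^{2}}{2} + \frac{949 R}{4}$ ($j{\left(R \right)} = \frac{\left(R^{2} + 949 R\right) + R R}{4} = \frac{\left(R^{2} + 949 R\right) + R^{2}}{4} = \frac{2 R^{2} + 949 R}{4} = \frac{R^{2}}{2} + \frac{949 R}{4}$)
$X = i \sqrt{1727590}$ ($X = \sqrt{\left(-387 + 0\right)^{2} - 1877359} = \sqrt{\left(-387\right)^{2} - 1877359} = \sqrt{149769 - 1877359} = \sqrt{-1727590} = i \sqrt{1727590} \approx 1314.4 i$)
$j{\left(H{\left(36,47 \right)} \right)} - X = \frac{\left(\frac{2}{3} + \frac{1}{3} \cdot 47\right) \left(949 + 2 \left(\frac{2}{3} + \frac{1}{3} \cdot 47\right)\right)}{4} - i \sqrt{1727590} = \frac{\left(\frac{2}{3} + \frac{47}{3}\right) \left(949 + 2 \left(\frac{2}{3} + \frac{47}{3}\right)\right)}{4} - i \sqrt{1727590} = \frac{1}{4} \cdot \frac{49}{3} \left(949 + 2 \cdot \frac{49}{3}\right) - i \sqrt{1727590} = \frac{1}{4} \cdot \frac{49}{3} \left(949 + \frac{98}{3}\right) - i \sqrt{1727590} = \frac{1}{4} \cdot \frac{49}{3} \cdot \frac{2945}{3} - i \sqrt{1727590} = \frac{144305}{36} - i \sqrt{1727590}$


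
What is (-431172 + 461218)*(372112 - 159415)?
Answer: 6390694062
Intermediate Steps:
(-431172 + 461218)*(372112 - 159415) = 30046*212697 = 6390694062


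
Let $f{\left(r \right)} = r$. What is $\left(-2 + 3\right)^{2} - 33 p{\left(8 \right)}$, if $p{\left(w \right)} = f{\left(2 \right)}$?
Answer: $-65$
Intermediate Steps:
$p{\left(w \right)} = 2$
$\left(-2 + 3\right)^{2} - 33 p{\left(8 \right)} = \left(-2 + 3\right)^{2} - 66 = 1^{2} - 66 = 1 - 66 = -65$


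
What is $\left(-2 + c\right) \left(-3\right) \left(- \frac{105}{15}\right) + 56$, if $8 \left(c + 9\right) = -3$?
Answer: $- \frac{1463}{8} \approx -182.88$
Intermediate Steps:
$c = - \frac{75}{8}$ ($c = -9 + \frac{1}{8} \left(-3\right) = -9 - \frac{3}{8} = - \frac{75}{8} \approx -9.375$)
$\left(-2 + c\right) \left(-3\right) \left(- \frac{105}{15}\right) + 56 = \left(-2 - \frac{75}{8}\right) \left(-3\right) \left(- \frac{105}{15}\right) + 56 = \left(- \frac{91}{8}\right) \left(-3\right) \left(\left(-105\right) \frac{1}{15}\right) + 56 = \frac{273}{8} \left(-7\right) + 56 = - \frac{1911}{8} + 56 = - \frac{1463}{8}$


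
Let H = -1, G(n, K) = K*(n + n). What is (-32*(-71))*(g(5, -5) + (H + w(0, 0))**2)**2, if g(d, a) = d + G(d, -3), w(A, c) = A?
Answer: 1308672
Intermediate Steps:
G(n, K) = 2*K*n (G(n, K) = K*(2*n) = 2*K*n)
g(d, a) = -5*d (g(d, a) = d + 2*(-3)*d = d - 6*d = -5*d)
(-32*(-71))*(g(5, -5) + (H + w(0, 0))**2)**2 = (-32*(-71))*(-5*5 + (-1 + 0)**2)**2 = 2272*(-25 + (-1)**2)**2 = 2272*(-25 + 1)**2 = 2272*(-24)**2 = 2272*576 = 1308672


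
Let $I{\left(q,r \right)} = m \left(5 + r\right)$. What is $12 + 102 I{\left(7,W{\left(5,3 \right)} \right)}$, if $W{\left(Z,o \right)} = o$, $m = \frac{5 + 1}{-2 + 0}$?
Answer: $-2436$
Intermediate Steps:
$m = -3$ ($m = \frac{6}{-2} = 6 \left(- \frac{1}{2}\right) = -3$)
$I{\left(q,r \right)} = -15 - 3 r$ ($I{\left(q,r \right)} = - 3 \left(5 + r\right) = -15 - 3 r$)
$12 + 102 I{\left(7,W{\left(5,3 \right)} \right)} = 12 + 102 \left(-15 - 9\right) = 12 + 102 \left(-24\right) = 12 - 2448 = -2436$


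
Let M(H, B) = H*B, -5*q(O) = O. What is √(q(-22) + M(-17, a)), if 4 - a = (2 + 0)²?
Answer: √110/5 ≈ 2.0976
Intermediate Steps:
a = 0 (a = 4 - (2 + 0)² = 4 - 1*2² = 4 - 1*4 = 4 - 4 = 0)
q(O) = -O/5
M(H, B) = B*H
√(q(-22) + M(-17, a)) = √(-⅕*(-22) + 0*(-17)) = √(22/5 + 0) = √(22/5) = √110/5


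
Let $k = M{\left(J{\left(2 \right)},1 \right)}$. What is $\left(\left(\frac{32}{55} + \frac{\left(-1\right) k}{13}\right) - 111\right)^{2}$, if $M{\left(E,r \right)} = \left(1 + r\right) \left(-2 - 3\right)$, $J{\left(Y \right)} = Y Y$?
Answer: $\frac{6146403201}{511225} \approx 12023.0$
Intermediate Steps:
$J{\left(Y \right)} = Y^{2}$
$M{\left(E,r \right)} = -5 - 5 r$ ($M{\left(E,r \right)} = \left(1 + r\right) \left(-5\right) = -5 - 5 r$)
$k = -10$ ($k = -5 - 5 = -10$)
$\left(\left(\frac{32}{55} + \frac{\left(-1\right) k}{13}\right) - 111\right)^{2} = \left(\left(\frac{32}{55} + \frac{\left(-1\right) \left(-10\right)}{13}\right) - 111\right)^{2} = \left(\left(32 \cdot \frac{1}{55} + 10 \cdot \frac{1}{13}\right) - 111\right)^{2} = \left(\left(\frac{32}{55} + \frac{10}{13}\right) - 111\right)^{2} = \left(\frac{966}{715} - 111\right)^{2} = \left(- \frac{78399}{715}\right)^{2} = \frac{6146403201}{511225}$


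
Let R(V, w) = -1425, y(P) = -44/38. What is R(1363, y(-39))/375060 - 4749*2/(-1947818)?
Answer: 1380139/1281664244 ≈ 0.0010768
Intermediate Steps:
y(P) = -22/19 (y(P) = -44*1/38 = -22/19)
R(1363, y(-39))/375060 - 4749*2/(-1947818) = -1425/375060 - 4749*2/(-1947818) = -1425*1/375060 - 9498*(-1/1947818) = -5/1316 + 4749/973909 = 1380139/1281664244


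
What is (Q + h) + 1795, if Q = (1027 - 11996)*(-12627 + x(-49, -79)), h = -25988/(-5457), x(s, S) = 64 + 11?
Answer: 751345341119/5457 ≈ 1.3768e+8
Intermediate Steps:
x(s, S) = 75
h = 25988/5457 (h = -25988*(-1/5457) = 25988/5457 ≈ 4.7623)
Q = 137682888 (Q = (1027 - 11996)*(-12627 + 75) = -10969*(-12552) = 137682888)
(Q + h) + 1795 = (137682888 + 25988/5457) + 1795 = 751335545804/5457 + 1795 = 751345341119/5457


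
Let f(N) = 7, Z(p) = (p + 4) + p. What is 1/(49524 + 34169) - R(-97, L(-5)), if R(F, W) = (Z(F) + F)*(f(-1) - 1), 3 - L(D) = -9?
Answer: 144119347/83693 ≈ 1722.0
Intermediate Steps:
Z(p) = 4 + 2*p (Z(p) = (4 + p) + p = 4 + 2*p)
L(D) = 12 (L(D) = 3 - 1*(-9) = 3 + 9 = 12)
R(F, W) = 24 + 18*F (R(F, W) = ((4 + 2*F) + F)*(7 - 1) = (4 + 3*F)*6 = 24 + 18*F)
1/(49524 + 34169) - R(-97, L(-5)) = 1/(49524 + 34169) - (24 + 18*(-97)) = 1/83693 - (24 - 1746) = 1/83693 - 1*(-1722) = 1/83693 + 1722 = 144119347/83693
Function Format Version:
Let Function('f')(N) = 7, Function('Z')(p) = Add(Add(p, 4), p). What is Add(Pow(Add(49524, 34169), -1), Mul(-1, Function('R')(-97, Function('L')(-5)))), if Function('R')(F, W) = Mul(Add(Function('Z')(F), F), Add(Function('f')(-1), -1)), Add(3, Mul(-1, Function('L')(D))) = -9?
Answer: Rational(144119347, 83693) ≈ 1722.0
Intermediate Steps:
Function('Z')(p) = Add(4, Mul(2, p)) (Function('Z')(p) = Add(Add(4, p), p) = Add(4, Mul(2, p)))
Function('L')(D) = 12 (Function('L')(D) = Add(3, Mul(-1, -9)) = Add(3, 9) = 12)
Function('R')(F, W) = Add(24, Mul(18, F)) (Function('R')(F, W) = Mul(Add(Add(4, Mul(2, F)), F), Add(7, -1)) = Mul(Add(4, Mul(3, F)), 6) = Add(24, Mul(18, F)))
Add(Pow(Add(49524, 34169), -1), Mul(-1, Function('R')(-97, Function('L')(-5)))) = Add(Pow(Add(49524, 34169), -1), Mul(-1, Add(24, Mul(18, -97)))) = Add(Pow(83693, -1), Mul(-1, Add(24, -1746))) = Add(Rational(1, 83693), Mul(-1, -1722)) = Add(Rational(1, 83693), 1722) = Rational(144119347, 83693)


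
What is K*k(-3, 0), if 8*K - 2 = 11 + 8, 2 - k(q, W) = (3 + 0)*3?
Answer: -147/8 ≈ -18.375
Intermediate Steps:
k(q, W) = -7 (k(q, W) = 2 - (3 + 0)*3 = 2 - 3*3 = 2 - 1*9 = 2 - 9 = -7)
K = 21/8 (K = ¼ + (11 + 8)/8 = ¼ + (⅛)*19 = ¼ + 19/8 = 21/8 ≈ 2.6250)
K*k(-3, 0) = (21/8)*(-7) = -147/8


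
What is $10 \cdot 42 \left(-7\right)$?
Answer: $-2940$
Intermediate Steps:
$10 \cdot 42 \left(-7\right) = 420 \left(-7\right) = -2940$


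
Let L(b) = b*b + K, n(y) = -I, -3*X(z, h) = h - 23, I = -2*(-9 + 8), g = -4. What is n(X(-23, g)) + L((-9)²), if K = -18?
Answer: 6541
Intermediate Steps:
I = 2 (I = -2*(-1) = 2)
X(z, h) = 23/3 - h/3 (X(z, h) = -(h - 23)/3 = -(-23 + h)/3 = 23/3 - h/3)
n(y) = -2 (n(y) = -1*2 = -2)
L(b) = -18 + b² (L(b) = b*b - 18 = b² - 18 = -18 + b²)
n(X(-23, g)) + L((-9)²) = -2 + (-18 + ((-9)²)²) = -2 + (-18 + 81²) = -2 + (-18 + 6561) = -2 + 6543 = 6541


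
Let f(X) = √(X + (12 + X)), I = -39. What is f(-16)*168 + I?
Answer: -39 + 336*I*√5 ≈ -39.0 + 751.32*I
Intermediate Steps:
f(X) = √(12 + 2*X)
f(-16)*168 + I = √(12 + 2*(-16))*168 - 39 = √(12 - 32)*168 - 39 = √(-20)*168 - 39 = (2*I*√5)*168 - 39 = 336*I*√5 - 39 = -39 + 336*I*√5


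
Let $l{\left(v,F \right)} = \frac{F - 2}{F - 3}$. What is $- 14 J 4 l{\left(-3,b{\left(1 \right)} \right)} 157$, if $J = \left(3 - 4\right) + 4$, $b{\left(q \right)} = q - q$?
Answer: $-17584$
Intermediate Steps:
$b{\left(q \right)} = 0$
$l{\left(v,F \right)} = \frac{-2 + F}{-3 + F}$
$J = 3$ ($J = -1 + 4 = 3$)
$- 14 J 4 l{\left(-3,b{\left(1 \right)} \right)} 157 = - 14 \cdot 3 \cdot 4 \frac{-2 + 0}{-3 + 0} \cdot 157 = - 14 \cdot 12 \frac{1}{-3} \left(-2\right) 157 = - 14 \cdot 12 \left(\left(- \frac{1}{3}\right) \left(-2\right)\right) 157 = - 14 \cdot 12 \cdot \frac{2}{3} \cdot 157 = \left(-14\right) 8 \cdot 157 = \left(-112\right) 157 = -17584$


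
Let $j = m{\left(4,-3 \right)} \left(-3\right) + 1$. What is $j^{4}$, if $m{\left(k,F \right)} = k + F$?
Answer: $16$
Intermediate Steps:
$m{\left(k,F \right)} = F + k$
$j = -2$ ($j = \left(-3 + 4\right) \left(-3\right) + 1 = 1 \left(-3\right) + 1 = -3 + 1 = -2$)
$j^{4} = \left(-2\right)^{4} = 16$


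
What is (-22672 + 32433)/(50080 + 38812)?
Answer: 9761/88892 ≈ 0.10981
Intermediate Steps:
(-22672 + 32433)/(50080 + 38812) = 9761/88892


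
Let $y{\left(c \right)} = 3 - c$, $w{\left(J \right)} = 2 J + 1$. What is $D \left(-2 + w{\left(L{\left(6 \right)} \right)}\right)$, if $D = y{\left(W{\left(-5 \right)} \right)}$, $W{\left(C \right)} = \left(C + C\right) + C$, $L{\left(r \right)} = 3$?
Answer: $90$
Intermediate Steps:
$w{\left(J \right)} = 1 + 2 J$
$W{\left(C \right)} = 3 C$ ($W{\left(C \right)} = 2 C + C = 3 C$)
$D = 18$ ($D = 3 - 3 \left(-5\right) = 3 - -15 = 3 + 15 = 18$)
$D \left(-2 + w{\left(L{\left(6 \right)} \right)}\right) = 18 \left(-2 + \left(1 + 2 \cdot 3\right)\right) = 18 \left(-2 + \left(1 + 6\right)\right) = 18 \left(-2 + 7\right) = 18 \cdot 5 = 90$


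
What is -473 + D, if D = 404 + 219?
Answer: 150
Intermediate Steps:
D = 623
-473 + D = -473 + 623 = 150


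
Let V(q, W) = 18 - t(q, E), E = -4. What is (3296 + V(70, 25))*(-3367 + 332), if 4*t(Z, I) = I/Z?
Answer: -140812467/14 ≈ -1.0058e+7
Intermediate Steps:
t(Z, I) = I/(4*Z) (t(Z, I) = (I/Z)/4 = I/(4*Z))
V(q, W) = 18 + 1/q (V(q, W) = 18 - (-4)/(4*q) = 18 - (-1)/q = 18 + 1/q)
(3296 + V(70, 25))*(-3367 + 332) = (3296 + (18 + 1/70))*(-3367 + 332) = (3296 + (18 + 1/70))*(-3035) = (3296 + 1261/70)*(-3035) = (231981/70)*(-3035) = -140812467/14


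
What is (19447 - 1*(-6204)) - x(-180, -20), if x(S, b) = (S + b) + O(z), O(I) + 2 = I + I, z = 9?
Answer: 25835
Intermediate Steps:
O(I) = -2 + 2*I (O(I) = -2 + (I + I) = -2 + 2*I)
x(S, b) = 16 + S + b (x(S, b) = (S + b) + (-2 + 2*9) = (S + b) + (-2 + 18) = (S + b) + 16 = 16 + S + b)
(19447 - 1*(-6204)) - x(-180, -20) = (19447 - 1*(-6204)) - (16 - 180 - 20) = (19447 + 6204) - 1*(-184) = 25651 + 184 = 25835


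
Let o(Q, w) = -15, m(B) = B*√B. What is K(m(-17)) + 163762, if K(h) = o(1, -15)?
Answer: 163747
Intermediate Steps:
m(B) = B^(3/2)
K(h) = -15
K(m(-17)) + 163762 = -15 + 163762 = 163747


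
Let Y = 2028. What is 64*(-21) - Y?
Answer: -3372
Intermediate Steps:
64*(-21) - Y = 64*(-21) - 1*2028 = -1344 - 2028 = -3372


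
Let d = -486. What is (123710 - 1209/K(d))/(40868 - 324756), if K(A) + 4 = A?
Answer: -60619109/139105120 ≈ -0.43578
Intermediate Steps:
K(A) = -4 + A
(123710 - 1209/K(d))/(40868 - 324756) = (123710 - 1209/(-4 - 486))/(40868 - 324756) = (123710 - 1209/(-490))/(-283888) = (123710 - 1209*(-1/490))*(-1/283888) = (123710 + 1209/490)*(-1/283888) = (60619109/490)*(-1/283888) = -60619109/139105120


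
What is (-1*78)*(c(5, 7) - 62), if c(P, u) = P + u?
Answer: 3900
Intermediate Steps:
(-1*78)*(c(5, 7) - 62) = (-1*78)*((5 + 7) - 62) = -78*(12 - 62) = -78*(-50) = 3900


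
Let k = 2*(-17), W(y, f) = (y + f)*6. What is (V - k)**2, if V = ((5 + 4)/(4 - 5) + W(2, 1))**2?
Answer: 13225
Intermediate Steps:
W(y, f) = 6*f + 6*y (W(y, f) = (f + y)*6 = 6*f + 6*y)
k = -34
V = 81 (V = ((5 + 4)/(4 - 5) + (6*1 + 6*2))**2 = (9/(-1) + (6 + 12))**2 = (9*(-1) + 18)**2 = (-9 + 18)**2 = 9**2 = 81)
(V - k)**2 = (81 - 1*(-34))**2 = (81 + 34)**2 = 115**2 = 13225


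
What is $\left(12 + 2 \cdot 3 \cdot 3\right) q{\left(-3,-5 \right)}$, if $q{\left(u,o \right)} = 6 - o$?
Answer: $330$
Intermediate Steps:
$\left(12 + 2 \cdot 3 \cdot 3\right) q{\left(-3,-5 \right)} = \left(12 + 2 \cdot 3 \cdot 3\right) \left(6 - -5\right) = \left(12 + 6 \cdot 3\right) \left(6 + 5\right) = \left(12 + 18\right) 11 = 30 \cdot 11 = 330$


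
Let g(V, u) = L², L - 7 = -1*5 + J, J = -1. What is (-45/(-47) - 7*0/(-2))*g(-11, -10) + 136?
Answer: 6437/47 ≈ 136.96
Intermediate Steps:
L = 1 (L = 7 + (-1*5 - 1) = 7 + (-5 - 1) = 7 - 6 = 1)
g(V, u) = 1 (g(V, u) = 1² = 1)
(-45/(-47) - 7*0/(-2))*g(-11, -10) + 136 = (-45/(-47) - 7*0/(-2))*1 + 136 = (-45*(-1/47) + 0*(-½))*1 + 136 = (45/47 + 0)*1 + 136 = (45/47)*1 + 136 = 45/47 + 136 = 6437/47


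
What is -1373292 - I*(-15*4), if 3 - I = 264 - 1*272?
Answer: -1372632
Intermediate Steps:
I = 11 (I = 3 - (264 - 1*272) = 3 - (264 - 272) = 3 - 1*(-8) = 3 + 8 = 11)
-1373292 - I*(-15*4) = -1373292 - 11*(-15*4) = -1373292 - 11*(-60) = -1373292 - 1*(-660) = -1373292 + 660 = -1372632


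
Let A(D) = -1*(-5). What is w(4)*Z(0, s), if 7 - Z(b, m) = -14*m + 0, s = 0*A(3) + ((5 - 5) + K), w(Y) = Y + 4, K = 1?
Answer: 168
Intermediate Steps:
A(D) = 5
w(Y) = 4 + Y
s = 1 (s = 0*5 + ((5 - 5) + 1) = 0 + (0 + 1) = 0 + 1 = 1)
Z(b, m) = 7 + 14*m (Z(b, m) = 7 - (-14*m + 0) = 7 - (-14)*m = 7 + 14*m)
w(4)*Z(0, s) = (4 + 4)*(7 + 14*1) = 8*(7 + 14) = 8*21 = 168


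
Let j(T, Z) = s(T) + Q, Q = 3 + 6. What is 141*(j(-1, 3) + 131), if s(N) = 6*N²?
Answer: 20586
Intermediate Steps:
Q = 9
j(T, Z) = 9 + 6*T² (j(T, Z) = 6*T² + 9 = 9 + 6*T²)
141*(j(-1, 3) + 131) = 141*((9 + 6*(-1)²) + 131) = 141*((9 + 6*1) + 131) = 141*((9 + 6) + 131) = 141*(15 + 131) = 141*146 = 20586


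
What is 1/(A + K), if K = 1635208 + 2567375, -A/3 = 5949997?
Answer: -1/13647408 ≈ -7.3274e-8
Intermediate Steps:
A = -17849991 (A = -3*5949997 = -17849991)
K = 4202583
1/(A + K) = 1/(-17849991 + 4202583) = 1/(-13647408) = -1/13647408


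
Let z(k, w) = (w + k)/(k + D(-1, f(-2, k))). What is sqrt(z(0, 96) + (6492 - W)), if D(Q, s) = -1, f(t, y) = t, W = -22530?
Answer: 3*sqrt(3214) ≈ 170.08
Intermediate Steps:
z(k, w) = (k + w)/(-1 + k) (z(k, w) = (w + k)/(k - 1) = (k + w)/(-1 + k))
sqrt(z(0, 96) + (6492 - W)) = sqrt((0 + 96)/(-1 + 0) + (6492 - 1*(-22530))) = sqrt(96/(-1) + (6492 + 22530)) = sqrt(-1*96 + 29022) = sqrt(-96 + 29022) = sqrt(28926) = 3*sqrt(3214)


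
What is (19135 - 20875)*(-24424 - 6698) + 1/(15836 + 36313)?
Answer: 2823987249721/52149 ≈ 5.4152e+7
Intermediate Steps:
(19135 - 20875)*(-24424 - 6698) + 1/(15836 + 36313) = -1740*(-31122) + 1/52149 = 54152280 + 1/52149 = 2823987249721/52149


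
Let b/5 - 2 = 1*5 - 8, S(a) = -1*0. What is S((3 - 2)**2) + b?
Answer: -5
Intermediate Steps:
S(a) = 0
b = -5 (b = 10 + 5*(1*5 - 8) = 10 + 5*(5 - 8) = 10 + 5*(-3) = 10 - 15 = -5)
S((3 - 2)**2) + b = 0 - 5 = -5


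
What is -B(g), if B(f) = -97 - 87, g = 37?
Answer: 184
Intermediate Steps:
B(f) = -184
-B(g) = -1*(-184) = 184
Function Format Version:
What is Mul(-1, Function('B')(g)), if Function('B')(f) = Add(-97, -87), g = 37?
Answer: 184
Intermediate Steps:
Function('B')(f) = -184
Mul(-1, Function('B')(g)) = Mul(-1, -184) = 184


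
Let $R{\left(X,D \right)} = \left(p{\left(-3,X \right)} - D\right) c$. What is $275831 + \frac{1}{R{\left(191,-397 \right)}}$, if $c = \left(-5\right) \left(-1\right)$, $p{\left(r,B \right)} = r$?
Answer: $\frac{543387071}{1970} \approx 2.7583 \cdot 10^{5}$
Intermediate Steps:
$c = 5$
$R{\left(X,D \right)} = -15 - 5 D$ ($R{\left(X,D \right)} = \left(-3 - D\right) 5 = -15 - 5 D$)
$275831 + \frac{1}{R{\left(191,-397 \right)}} = 275831 + \frac{1}{-15 - -1985} = 275831 + \frac{1}{-15 + 1985} = 275831 + \frac{1}{1970} = \frac{543387071}{1970}$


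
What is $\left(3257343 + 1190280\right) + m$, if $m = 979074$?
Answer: $5426697$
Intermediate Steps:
$\left(3257343 + 1190280\right) + m = \left(3257343 + 1190280\right) + 979074 = 4447623 + 979074 = 5426697$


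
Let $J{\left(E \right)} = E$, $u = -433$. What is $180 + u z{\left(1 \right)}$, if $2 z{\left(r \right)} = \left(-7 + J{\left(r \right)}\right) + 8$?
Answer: $-253$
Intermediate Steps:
$z{\left(r \right)} = \frac{1}{2} + \frac{r}{2}$ ($z{\left(r \right)} = \frac{\left(-7 + r\right) + 8}{2} = \frac{1 + r}{2} = \frac{1}{2} + \frac{r}{2}$)
$180 + u z{\left(1 \right)} = 180 - 433 \left(\frac{1}{2} + \frac{1}{2} \cdot 1\right) = 180 - 433 \left(\frac{1}{2} + \frac{1}{2}\right) = 180 - 433 = -253$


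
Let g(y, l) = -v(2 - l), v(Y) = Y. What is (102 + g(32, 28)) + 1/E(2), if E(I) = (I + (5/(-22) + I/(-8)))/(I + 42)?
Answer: 10512/67 ≈ 156.90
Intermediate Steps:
g(y, l) = -2 + l (g(y, l) = -(2 - l) = -2 + l)
E(I) = (-5/22 + 7*I/8)/(42 + I) (E(I) = (I + (5*(-1/22) + I*(-1/8)))/(42 + I) = (I + (-5/22 - I/8))/(42 + I) = (-5/22 + 7*I/8)/(42 + I))
(102 + g(32, 28)) + 1/E(2) = (102 + (-2 + 28)) + 1/((-20 + 77*2)/(88*(42 + 2))) = (102 + 26) + 1/((1/88)*(-20 + 154)/44) = 128 + 1/((1/88)*(1/44)*134) = 128 + 1/(67/1936) = 128 + 1936/67 = 10512/67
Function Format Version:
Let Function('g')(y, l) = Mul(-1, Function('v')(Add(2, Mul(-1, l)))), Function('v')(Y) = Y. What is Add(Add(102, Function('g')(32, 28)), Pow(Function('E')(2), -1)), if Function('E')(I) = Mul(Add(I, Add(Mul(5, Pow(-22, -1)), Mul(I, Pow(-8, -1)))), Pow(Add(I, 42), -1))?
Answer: Rational(10512, 67) ≈ 156.90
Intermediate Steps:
Function('g')(y, l) = Add(-2, l) (Function('g')(y, l) = Mul(-1, Add(2, Mul(-1, l))) = Add(-2, l))
Function('E')(I) = Mul(Pow(Add(42, I), -1), Add(Rational(-5, 22), Mul(Rational(7, 8), I))) (Function('E')(I) = Mul(Add(I, Add(Mul(5, Rational(-1, 22)), Mul(I, Rational(-1, 8)))), Pow(Add(42, I), -1)) = Mul(Add(I, Add(Rational(-5, 22), Mul(Rational(-1, 8), I))), Pow(Add(42, I), -1)) = Mul(Add(Rational(-5, 22), Mul(Rational(7, 8), I)), Pow(Add(42, I), -1)) = Mul(Pow(Add(42, I), -1), Add(Rational(-5, 22), Mul(Rational(7, 8), I))))
Add(Add(102, Function('g')(32, 28)), Pow(Function('E')(2), -1)) = Add(Add(102, Add(-2, 28)), Pow(Mul(Rational(1, 88), Pow(Add(42, 2), -1), Add(-20, Mul(77, 2))), -1)) = Add(Add(102, 26), Pow(Mul(Rational(1, 88), Pow(44, -1), Add(-20, 154)), -1)) = Add(128, Pow(Mul(Rational(1, 88), Rational(1, 44), 134), -1)) = Add(128, Pow(Rational(67, 1936), -1)) = Add(128, Rational(1936, 67)) = Rational(10512, 67)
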